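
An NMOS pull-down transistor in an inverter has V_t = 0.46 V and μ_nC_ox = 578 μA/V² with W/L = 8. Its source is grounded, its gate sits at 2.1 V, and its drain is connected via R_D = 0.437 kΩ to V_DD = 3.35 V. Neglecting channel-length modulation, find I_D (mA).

V_GS = V_G = 2.1 V, so V_ov = 2.1 − 0.46 = 1.64 V.
k_n = μ_nC_ox · (W/L) = 4.624 mA/V².
Assume saturation: I_D = ½ k_n V_ov² = 0.5 × 4.624 × 1.64² = 6.22 mA, giving V_DS = V_DD − I_D R_D = 3.35 − 6.22 × 0.437 = 0.633 V.
But 0.633 V < V_ov = 1.64 V, so the device is actually in triode.
In triode I_D = k_n[V_ov V_DS − ½ V_DS²] and I_D = (V_DD − V_DS)/R_D. Equating: 1.01 V_DS² − 4.314 V_DS + 3.35 = 0, giving V_DS = 1.02 V (the root below V_ov).
I_D = (3.35 − 1.02) / 0.437 = 5.33 mA.

I_D = 5.33 mA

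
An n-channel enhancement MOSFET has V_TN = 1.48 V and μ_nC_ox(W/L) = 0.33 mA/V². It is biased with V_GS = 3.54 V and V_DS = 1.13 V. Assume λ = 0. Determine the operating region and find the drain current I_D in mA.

Triode; I_D = 0.557 mA

V_ov = V_GS − V_TN = 3.54 − 1.48 = 2.06 V.
Since V_DS = 1.13 V < V_ov = 2.06 V, the device is in the triode region.
I_D = k_n [V_ov · V_DS − ½ V_DS²] = 0.33 × [2.06 × 1.13 − 0.5 × 1.13²] = 0.557 mA.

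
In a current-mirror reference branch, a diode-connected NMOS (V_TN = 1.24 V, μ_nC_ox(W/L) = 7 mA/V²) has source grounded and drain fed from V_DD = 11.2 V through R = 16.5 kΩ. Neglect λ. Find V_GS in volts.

With gate tied to drain, V_GS = V_DS ≥ V_GS − V_TN, so the device is in saturation.
KCL at the drain: ½ k_n (V_GS − V_TN)² = (V_DD − V_GS)/R.
Let x = V_GS − 1.24. Then 57.8 x² + x − 9.96 = 0, giving x = 0.407 V (positive root), so V_GS = 1.65 V.
I_D = (V_DD − V_GS)/R = (11.2 − 1.65) / 16.5 = 0.579 mA.

V_GS = 1.65 V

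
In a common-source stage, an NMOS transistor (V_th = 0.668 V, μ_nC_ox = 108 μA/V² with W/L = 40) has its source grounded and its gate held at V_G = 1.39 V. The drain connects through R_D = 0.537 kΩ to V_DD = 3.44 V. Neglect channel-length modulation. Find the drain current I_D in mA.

V_GS = V_G = 1.39 V, so V_ov = 1.39 − 0.668 = 0.722 V.
k_n = μ_nC_ox · (W/L) = 4.32 mA/V².
Assume saturation: I_D = ½ k_n V_ov² = 0.5 × 4.32 × 0.722² = 1.13 mA, giving V_DS = V_DD − I_D R_D = 3.44 − 1.13 × 0.537 = 2.84 V.
V_DS = 2.84 V ≥ V_ov = 0.722 V, confirming saturation.

I_D = 1.13 mA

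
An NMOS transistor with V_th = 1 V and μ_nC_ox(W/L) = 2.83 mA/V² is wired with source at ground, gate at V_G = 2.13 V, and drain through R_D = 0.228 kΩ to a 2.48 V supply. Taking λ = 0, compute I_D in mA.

I_D = 1.81 mA

V_GS = V_G = 2.13 V, so V_ov = 2.13 − 1 = 1.13 V.
Assume saturation: I_D = ½ k_n V_ov² = 0.5 × 2.83 × 1.13² = 1.81 mA, giving V_DS = V_DD − I_D R_D = 2.48 − 1.81 × 0.228 = 2.07 V.
V_DS = 2.07 V ≥ V_ov = 1.13 V, confirming saturation.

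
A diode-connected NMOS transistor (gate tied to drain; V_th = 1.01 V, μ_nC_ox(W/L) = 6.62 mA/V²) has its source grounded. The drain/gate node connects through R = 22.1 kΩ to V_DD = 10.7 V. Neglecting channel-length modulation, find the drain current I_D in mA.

With gate tied to drain, V_GS = V_DS ≥ V_GS − V_th, so the device is in saturation.
KCL at the drain: ½ k_n (V_GS − V_th)² = (V_DD − V_GS)/R.
Let x = V_GS − 1.01. Then 73.2 x² + x − 9.69 = 0, giving x = 0.357 V (positive root), so V_GS = 1.37 V.
I_D = (V_DD − V_GS)/R = (10.7 − 1.37) / 22.1 = 0.422 mA.

I_D = 0.422 mA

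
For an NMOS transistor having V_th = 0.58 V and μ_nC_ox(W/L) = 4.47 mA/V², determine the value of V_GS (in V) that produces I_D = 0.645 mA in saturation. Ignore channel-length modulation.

In saturation I_D = ½ k_n (V_GS − V_th)², so V_GS − V_th = √(2 I_D / k_n) = √(2 × 0.645 / 4.47) = 0.537 V.
V_GS = 0.58 + 0.537 = 1.12 V.

V_GS = 1.12 V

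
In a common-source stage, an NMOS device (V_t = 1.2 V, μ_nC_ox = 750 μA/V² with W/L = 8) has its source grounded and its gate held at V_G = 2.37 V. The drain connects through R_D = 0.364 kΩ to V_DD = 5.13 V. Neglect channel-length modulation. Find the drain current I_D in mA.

V_GS = V_G = 2.37 V, so V_ov = 2.37 − 1.2 = 1.17 V.
k_n = μ_nC_ox · (W/L) = 6 mA/V².
Assume saturation: I_D = ½ k_n V_ov² = 0.5 × 6 × 1.17² = 4.11 mA, giving V_DS = V_DD − I_D R_D = 5.13 − 4.11 × 0.364 = 3.64 V.
V_DS = 3.64 V ≥ V_ov = 1.17 V, confirming saturation.

I_D = 4.11 mA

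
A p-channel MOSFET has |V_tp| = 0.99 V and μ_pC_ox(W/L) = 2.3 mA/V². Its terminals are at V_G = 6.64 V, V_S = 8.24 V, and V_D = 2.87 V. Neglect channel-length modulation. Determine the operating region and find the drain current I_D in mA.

Saturation; I_D = 0.428 mA

V_SG = V_S − V_G = 8.24 − 6.64 = 1.6 V; V_SD = V_S − V_D = 8.24 − 2.87 = 5.37 V.
V_ov = V_SG − |V_tp| = 1.6 − 0.99 = 0.61 V.
Since V_SD = 5.37 V ≥ V_ov = 0.61 V, the device is in saturation.
I_D = ½ k_p V_ov² = 0.5 × 2.3 × 0.61² = 0.428 mA.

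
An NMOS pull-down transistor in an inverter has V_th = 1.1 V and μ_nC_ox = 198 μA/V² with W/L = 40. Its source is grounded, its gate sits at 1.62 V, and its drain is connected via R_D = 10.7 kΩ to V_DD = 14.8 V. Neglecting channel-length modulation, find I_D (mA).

V_GS = V_G = 1.62 V, so V_ov = 1.62 − 1.1 = 0.52 V.
k_n = μ_nC_ox · (W/L) = 7.92 mA/V².
Assume saturation: I_D = ½ k_n V_ov² = 0.5 × 7.92 × 0.52² = 1.07 mA, giving V_DS = V_DD − I_D R_D = 14.8 − 1.07 × 10.7 = 3.34 V.
V_DS = 3.34 V ≥ V_ov = 0.52 V, confirming saturation.

I_D = 1.07 mA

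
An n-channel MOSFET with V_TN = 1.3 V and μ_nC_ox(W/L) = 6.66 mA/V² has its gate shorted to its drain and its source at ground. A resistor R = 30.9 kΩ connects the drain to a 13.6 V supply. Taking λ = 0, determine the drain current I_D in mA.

With gate tied to drain, V_GS = V_DS ≥ V_GS − V_TN, so the device is in saturation.
KCL at the drain: ½ k_n (V_GS − V_TN)² = (V_DD − V_GS)/R.
Let x = V_GS − 1.3. Then 103 x² + x − 12.3 = 0, giving x = 0.341 V (positive root), so V_GS = 1.64 V.
I_D = (V_DD − V_GS)/R = (13.6 − 1.64) / 30.9 = 0.387 mA.

I_D = 0.387 mA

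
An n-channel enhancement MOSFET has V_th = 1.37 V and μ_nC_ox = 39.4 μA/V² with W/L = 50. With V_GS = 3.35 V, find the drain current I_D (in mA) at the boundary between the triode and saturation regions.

I_D = 3.86 mA

At the boundary V_DS = V_ov = V_GS − V_th = 3.35 − 1.37 = 1.98 V.
k_n = μ_nC_ox · (W/L) = 1.97 mA/V².
I_D = ½ k_n V_ov² = 0.5 × 1.97 × 1.98² = 3.86 mA.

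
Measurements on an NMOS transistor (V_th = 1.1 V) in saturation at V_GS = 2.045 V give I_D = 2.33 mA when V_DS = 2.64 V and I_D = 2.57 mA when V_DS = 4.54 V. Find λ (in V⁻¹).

With V_GS fixed, I_D ∝ (1 + λ V_DS) in saturation, so I_D2/I_D1 = (1 + λ V_DS2)/(1 + λ V_DS1).
2.57/2.33 = 1.103 = (1 + 4.54 λ)/(1 + 2.64 λ).
Solving: λ (I_D1 V_DS2 − I_D2 V_DS1) = I_D2 − I_D1, so λ = (2.57 − 2.33) / (2.33 × 4.54 − 2.57 × 2.64) = 0.24 / 3.79 = 0.0633 V⁻¹.

λ = 0.0633 V⁻¹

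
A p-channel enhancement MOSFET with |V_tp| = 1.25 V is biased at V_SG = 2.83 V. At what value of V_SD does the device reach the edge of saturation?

V_SD,sat = 1.58 V

The boundary between triode and saturation is V_SD = V_SG − |V_tp| = V_ov.
V_ov = 2.83 − 1.25 = 1.58 V.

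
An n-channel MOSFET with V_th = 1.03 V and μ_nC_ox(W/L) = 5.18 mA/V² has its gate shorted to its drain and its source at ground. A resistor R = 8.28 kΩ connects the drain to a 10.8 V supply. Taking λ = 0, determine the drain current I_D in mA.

I_D = 1.10 mA

With gate tied to drain, V_GS = V_DS ≥ V_GS − V_th, so the device is in saturation.
KCL at the drain: ½ k_n (V_GS − V_th)² = (V_DD − V_GS)/R.
Let x = V_GS − 1.03. Then 21.4 x² + x − 9.77 = 0, giving x = 0.652 V (positive root), so V_GS = 1.68 V.
I_D = (V_DD − V_GS)/R = (10.8 − 1.68) / 8.28 = 1.1 mA.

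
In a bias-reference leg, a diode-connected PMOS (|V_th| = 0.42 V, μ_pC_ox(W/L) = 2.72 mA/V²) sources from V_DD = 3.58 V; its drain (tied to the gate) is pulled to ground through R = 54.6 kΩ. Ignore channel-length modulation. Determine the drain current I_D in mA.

With gate tied to drain, V_SG = V_SD ≥ V_SG − |V_th|, so the device is in saturation.
KCL at the drain: ½ k_p (V_SG − |V_th|)² = (V_DD − V_SG)/R.
Let x = V_SG − 0.42. Then 74.3 x² + x − 3.16 = 0, giving x = 0.2 V (positive root), so V_SG = 0.62 V.
I_D = (V_DD − V_SG)/R = (3.58 − 0.62) / 54.6 = 0.0542 mA.

I_D = 0.0542 mA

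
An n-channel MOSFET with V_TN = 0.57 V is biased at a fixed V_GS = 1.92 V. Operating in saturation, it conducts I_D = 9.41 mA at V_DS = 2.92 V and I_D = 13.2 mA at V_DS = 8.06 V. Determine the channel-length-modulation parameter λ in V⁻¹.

With V_GS fixed, I_D ∝ (1 + λ V_DS) in saturation, so I_D2/I_D1 = (1 + λ V_DS2)/(1 + λ V_DS1).
13.2/9.41 = 1.403 = (1 + 8.06 λ)/(1 + 2.92 λ).
Solving: λ (I_D1 V_DS2 − I_D2 V_DS1) = I_D2 − I_D1, so λ = (13.2 − 9.41) / (9.41 × 8.06 − 13.2 × 2.92) = 3.79 / 37.3 = 0.102 V⁻¹.

λ = 0.102 V⁻¹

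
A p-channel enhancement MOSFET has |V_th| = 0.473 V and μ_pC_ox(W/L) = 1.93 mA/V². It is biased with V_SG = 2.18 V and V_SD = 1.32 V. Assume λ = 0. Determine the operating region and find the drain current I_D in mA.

V_ov = V_SG − |V_th| = 2.18 − 0.473 = 1.71 V.
Since V_SD = 1.32 V < V_ov = 1.71 V, the device is in the triode region.
I_D = k_p [V_ov · V_SD − ½ V_SD²] = 1.93 × [1.71 × 1.32 − 0.5 × 1.32²] = 2.67 mA.

Triode; I_D = 2.67 mA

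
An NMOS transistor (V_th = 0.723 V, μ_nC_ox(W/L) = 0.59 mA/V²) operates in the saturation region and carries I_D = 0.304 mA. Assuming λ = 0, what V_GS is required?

In saturation I_D = ½ k_n (V_GS − V_th)², so V_GS − V_th = √(2 I_D / k_n) = √(2 × 0.304 / 0.59) = 1.02 V.
V_GS = 0.723 + 1.02 = 1.74 V.

V_GS = 1.74 V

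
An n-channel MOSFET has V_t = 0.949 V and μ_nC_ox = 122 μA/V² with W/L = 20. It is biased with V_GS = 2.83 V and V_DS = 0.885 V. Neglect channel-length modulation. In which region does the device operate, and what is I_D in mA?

Triode; I_D = 3.11 mA

k_n = μ_nC_ox · (W/L) = 2.44 mA/V².
V_ov = V_GS − V_t = 2.83 − 0.949 = 1.88 V.
Since V_DS = 0.885 V < V_ov = 1.88 V, the device is in the triode region.
I_D = k_n [V_ov · V_DS − ½ V_DS²] = 2.44 × [1.88 × 0.885 − 0.5 × 0.885²] = 3.11 mA.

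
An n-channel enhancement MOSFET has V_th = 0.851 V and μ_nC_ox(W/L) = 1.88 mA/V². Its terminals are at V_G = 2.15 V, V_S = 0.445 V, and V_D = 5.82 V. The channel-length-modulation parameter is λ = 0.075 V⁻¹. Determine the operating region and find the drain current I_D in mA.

Saturation; I_D = 0.962 mA

V_GS = V_G − V_S = 2.15 − 0.445 = 1.7 V; V_DS = V_D − V_S = 5.82 − 0.445 = 5.38 V.
V_ov = V_GS − V_th = 1.7 − 0.851 = 0.854 V.
Since V_DS = 5.38 V ≥ V_ov = 0.854 V, the device is in saturation.
I_D = ½ k_n V_ov² (1 + λ V_DS) = 0.5 × 1.88 × 0.854² × (1 + 0.075 × 5.38) = 0.962 mA.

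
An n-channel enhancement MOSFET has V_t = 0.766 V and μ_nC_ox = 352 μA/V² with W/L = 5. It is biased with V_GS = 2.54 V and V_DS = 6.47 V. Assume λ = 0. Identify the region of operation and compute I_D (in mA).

k_n = μ_nC_ox · (W/L) = 1.76 mA/V².
V_ov = V_GS − V_t = 2.54 − 0.766 = 1.77 V.
Since V_DS = 6.47 V ≥ V_ov = 1.77 V, the device is in saturation.
I_D = ½ k_n V_ov² = 0.5 × 1.76 × 1.77² = 2.77 mA.

Saturation; I_D = 2.77 mA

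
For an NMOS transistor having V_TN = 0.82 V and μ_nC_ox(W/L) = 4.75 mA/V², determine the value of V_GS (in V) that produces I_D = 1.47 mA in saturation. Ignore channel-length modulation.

In saturation I_D = ½ k_n (V_GS − V_TN)², so V_GS − V_TN = √(2 I_D / k_n) = √(2 × 1.47 / 4.75) = 0.787 V.
V_GS = 0.82 + 0.787 = 1.61 V.

V_GS = 1.61 V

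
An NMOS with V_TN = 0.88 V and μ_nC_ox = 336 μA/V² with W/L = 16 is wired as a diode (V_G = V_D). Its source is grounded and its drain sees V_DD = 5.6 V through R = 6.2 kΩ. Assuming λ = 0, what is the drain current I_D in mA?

I_D = 0.680 mA

With gate tied to drain, V_GS = V_DS ≥ V_GS − V_TN, so the device is in saturation.
k_n = μ_nC_ox · (W/L) = 5.376 mA/V².
KCL at the drain: ½ k_n (V_GS − V_TN)² = (V_DD − V_GS)/R.
Let x = V_GS − 0.88. Then 16.7 x² + x − 4.72 = 0, giving x = 0.503 V (positive root), so V_GS = 1.38 V.
I_D = (V_DD − V_GS)/R = (5.6 − 1.38) / 6.2 = 0.68 mA.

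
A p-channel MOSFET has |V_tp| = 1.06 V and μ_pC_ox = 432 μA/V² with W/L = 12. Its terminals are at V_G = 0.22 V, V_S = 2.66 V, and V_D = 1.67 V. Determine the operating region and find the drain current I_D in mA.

Triode; I_D = 4.54 mA

V_SG = V_S − V_G = 2.66 − 0.22 = 2.44 V; V_SD = V_S − V_D = 2.66 − 1.67 = 0.99 V.
k_p = μ_pC_ox · (W/L) = 5.184 mA/V².
V_ov = V_SG − |V_tp| = 2.44 − 1.06 = 1.38 V.
Since V_SD = 0.99 V < V_ov = 1.38 V, the device is in the triode region.
I_D = k_p [V_ov · V_SD − ½ V_SD²] = 5.184 × [1.38 × 0.99 − 0.5 × 0.99²] = 4.54 mA.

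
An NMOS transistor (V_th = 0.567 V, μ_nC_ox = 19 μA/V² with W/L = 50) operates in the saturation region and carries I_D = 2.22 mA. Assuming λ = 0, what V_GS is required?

V_GS = 2.73 V

k_n = μ_nC_ox · (W/L) = 0.95 mA/V².
In saturation I_D = ½ k_n (V_GS − V_th)², so V_GS − V_th = √(2 I_D / k_n) = √(2 × 2.22 / 0.95) = 2.16 V.
V_GS = 0.567 + 2.16 = 2.73 V.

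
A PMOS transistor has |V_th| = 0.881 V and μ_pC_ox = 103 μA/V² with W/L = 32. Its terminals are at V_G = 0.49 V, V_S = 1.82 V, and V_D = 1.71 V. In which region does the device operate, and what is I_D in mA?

Triode; I_D = 0.143 mA

V_SG = V_S − V_G = 1.82 − 0.49 = 1.33 V; V_SD = V_S − V_D = 1.82 − 1.71 = 0.11 V.
k_p = μ_pC_ox · (W/L) = 3.296 mA/V².
V_ov = V_SG − |V_th| = 1.33 − 0.881 = 0.449 V.
Since V_SD = 0.11 V < V_ov = 0.449 V, the device is in the triode region.
I_D = k_p [V_ov · V_SD − ½ V_SD²] = 3.296 × [0.449 × 0.11 − 0.5 × 0.11²] = 0.143 mA.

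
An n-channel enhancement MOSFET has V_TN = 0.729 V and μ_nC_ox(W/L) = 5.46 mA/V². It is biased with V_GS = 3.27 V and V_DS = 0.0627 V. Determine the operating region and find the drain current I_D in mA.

V_ov = V_GS − V_TN = 3.27 − 0.729 = 2.54 V.
Since V_DS = 0.0627 V < V_ov = 2.54 V, the device is in the triode region.
I_D = k_n [V_ov · V_DS − ½ V_DS²] = 5.46 × [2.54 × 0.0627 − 0.5 × 0.0627²] = 0.859 mA.

Triode; I_D = 0.859 mA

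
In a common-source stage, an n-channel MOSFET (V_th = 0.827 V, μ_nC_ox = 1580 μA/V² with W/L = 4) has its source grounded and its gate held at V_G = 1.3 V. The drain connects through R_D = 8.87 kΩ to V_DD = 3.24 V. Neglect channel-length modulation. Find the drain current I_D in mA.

V_GS = V_G = 1.3 V, so V_ov = 1.3 − 0.827 = 0.473 V.
k_n = μ_nC_ox · (W/L) = 6.32 mA/V².
Assume saturation: I_D = ½ k_n V_ov² = 0.5 × 6.32 × 0.473² = 0.707 mA, giving V_DS = V_DD − I_D R_D = 3.24 − 0.707 × 8.87 = -3.03 V.
But -3.03 V < V_ov = 0.473 V, so the device is actually in triode.
In triode I_D = k_n[V_ov V_DS − ½ V_DS²] and I_D = (V_DD − V_DS)/R_D. Equating: 28 V_DS² − 27.52 V_DS + 3.24 = 0, giving V_DS = 0.137 V (the root below V_ov).
I_D = (3.24 − 0.137) / 8.87 = 0.35 mA.

I_D = 0.350 mA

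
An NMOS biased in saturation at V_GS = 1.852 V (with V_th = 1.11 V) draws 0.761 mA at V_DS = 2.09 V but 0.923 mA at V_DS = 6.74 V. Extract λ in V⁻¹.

With V_GS fixed, I_D ∝ (1 + λ V_DS) in saturation, so I_D2/I_D1 = (1 + λ V_DS2)/(1 + λ V_DS1).
0.923/0.761 = 1.213 = (1 + 6.74 λ)/(1 + 2.09 λ).
Solving: λ (I_D1 V_DS2 − I_D2 V_DS1) = I_D2 − I_D1, so λ = (0.923 − 0.761) / (0.761 × 6.74 − 0.923 × 2.09) = 0.162 / 3.2 = 0.0506 V⁻¹.

λ = 0.0506 V⁻¹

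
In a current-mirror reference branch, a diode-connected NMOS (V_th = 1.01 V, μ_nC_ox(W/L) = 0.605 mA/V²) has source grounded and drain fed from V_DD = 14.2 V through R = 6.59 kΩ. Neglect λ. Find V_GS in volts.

V_GS = 3.34 V

With gate tied to drain, V_GS = V_DS ≥ V_GS − V_th, so the device is in saturation.
KCL at the drain: ½ k_n (V_GS − V_th)² = (V_DD − V_GS)/R.
Let x = V_GS − 1.01. Then 1.99 x² + x − 13.19 = 0, giving x = 2.33 V (positive root), so V_GS = 3.34 V.
I_D = (V_DD − V_GS)/R = (14.2 − 3.34) / 6.59 = 1.65 mA.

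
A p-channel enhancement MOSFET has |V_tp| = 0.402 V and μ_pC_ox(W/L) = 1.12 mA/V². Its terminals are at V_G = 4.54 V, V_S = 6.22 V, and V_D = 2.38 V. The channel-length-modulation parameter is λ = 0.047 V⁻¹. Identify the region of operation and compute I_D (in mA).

Saturation; I_D = 1.08 mA

V_SG = V_S − V_G = 6.22 − 4.54 = 1.68 V; V_SD = V_S − V_D = 6.22 − 2.38 = 3.84 V.
V_ov = V_SG − |V_tp| = 1.68 − 0.402 = 1.28 V.
Since V_SD = 3.84 V ≥ V_ov = 1.28 V, the device is in saturation.
I_D = ½ k_p V_ov² (1 + λ V_SD) = 0.5 × 1.12 × 1.28² × (1 + 0.047 × 3.84) = 1.08 mA.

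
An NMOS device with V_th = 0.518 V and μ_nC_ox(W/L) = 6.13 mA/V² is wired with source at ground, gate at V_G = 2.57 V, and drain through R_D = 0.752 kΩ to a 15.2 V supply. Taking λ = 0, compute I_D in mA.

I_D = 12.9 mA

V_GS = V_G = 2.57 V, so V_ov = 2.57 − 0.518 = 2.05 V.
Assume saturation: I_D = ½ k_n V_ov² = 0.5 × 6.13 × 2.05² = 12.9 mA, giving V_DS = V_DD − I_D R_D = 15.2 − 12.9 × 0.752 = 5.49 V.
V_DS = 5.49 V ≥ V_ov = 2.05 V, confirming saturation.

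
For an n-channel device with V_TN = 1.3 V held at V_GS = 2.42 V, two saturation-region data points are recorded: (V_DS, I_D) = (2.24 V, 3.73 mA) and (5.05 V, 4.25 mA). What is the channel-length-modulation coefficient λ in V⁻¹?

λ = 0.0558 V⁻¹

With V_GS fixed, I_D ∝ (1 + λ V_DS) in saturation, so I_D2/I_D1 = (1 + λ V_DS2)/(1 + λ V_DS1).
4.25/3.73 = 1.139 = (1 + 5.05 λ)/(1 + 2.24 λ).
Solving: λ (I_D1 V_DS2 − I_D2 V_DS1) = I_D2 − I_D1, so λ = (4.25 − 3.73) / (3.73 × 5.05 − 4.25 × 2.24) = 0.52 / 9.32 = 0.0558 V⁻¹.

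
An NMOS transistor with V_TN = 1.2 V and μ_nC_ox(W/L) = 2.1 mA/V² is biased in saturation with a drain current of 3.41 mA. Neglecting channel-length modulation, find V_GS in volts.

V_GS = 3.00 V

In saturation I_D = ½ k_n (V_GS − V_TN)², so V_GS − V_TN = √(2 I_D / k_n) = √(2 × 3.41 / 2.1) = 1.8 V.
V_GS = 1.2 + 1.8 = 3 V.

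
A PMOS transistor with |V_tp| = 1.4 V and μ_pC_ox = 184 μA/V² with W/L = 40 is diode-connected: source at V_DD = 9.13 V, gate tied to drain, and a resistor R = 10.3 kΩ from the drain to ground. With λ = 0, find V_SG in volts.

With gate tied to drain, V_SG = V_SD ≥ V_SG − |V_tp|, so the device is in saturation.
k_p = μ_pC_ox · (W/L) = 7.36 mA/V².
KCL at the drain: ½ k_p (V_SG − |V_tp|)² = (V_DD − V_SG)/R.
Let x = V_SG − 1.4. Then 37.9 x² + x − 7.73 = 0, giving x = 0.439 V (positive root), so V_SG = 1.84 V.
I_D = (V_DD − V_SG)/R = (9.13 − 1.84) / 10.3 = 0.708 mA.

V_SG = 1.84 V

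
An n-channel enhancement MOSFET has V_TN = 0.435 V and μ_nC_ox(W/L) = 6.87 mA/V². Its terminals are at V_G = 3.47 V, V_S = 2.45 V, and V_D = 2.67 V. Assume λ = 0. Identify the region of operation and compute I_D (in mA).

V_GS = V_G − V_S = 3.47 − 2.45 = 1.02 V; V_DS = V_D − V_S = 2.67 − 2.45 = 0.22 V.
V_ov = V_GS − V_TN = 1.02 − 0.435 = 0.585 V.
Since V_DS = 0.22 V < V_ov = 0.585 V, the device is in the triode region.
I_D = k_n [V_ov · V_DS − ½ V_DS²] = 6.87 × [0.585 × 0.22 − 0.5 × 0.22²] = 0.718 mA.

Triode; I_D = 0.718 mA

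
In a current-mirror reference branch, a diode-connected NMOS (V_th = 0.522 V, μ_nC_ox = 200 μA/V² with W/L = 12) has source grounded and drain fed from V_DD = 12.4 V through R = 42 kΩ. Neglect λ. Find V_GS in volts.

V_GS = 0.998 V

With gate tied to drain, V_GS = V_DS ≥ V_GS − V_th, so the device is in saturation.
k_n = μ_nC_ox · (W/L) = 2.4 mA/V².
KCL at the drain: ½ k_n (V_GS − V_th)² = (V_DD − V_GS)/R.
Let x = V_GS − 0.522. Then 50.4 x² + x − 11.88 = 0, giving x = 0.476 V (positive root), so V_GS = 0.998 V.
I_D = (V_DD − V_GS)/R = (12.4 − 0.998) / 42 = 0.271 mA.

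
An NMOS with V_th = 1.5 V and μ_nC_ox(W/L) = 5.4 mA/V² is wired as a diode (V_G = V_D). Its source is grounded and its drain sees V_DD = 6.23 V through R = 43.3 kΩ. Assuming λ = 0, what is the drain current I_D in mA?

I_D = 0.105 mA

With gate tied to drain, V_GS = V_DS ≥ V_GS − V_th, so the device is in saturation.
KCL at the drain: ½ k_n (V_GS − V_th)² = (V_DD − V_GS)/R.
Let x = V_GS − 1.5. Then 117 x² + x − 4.73 = 0, giving x = 0.197 V (positive root), so V_GS = 1.7 V.
I_D = (V_DD − V_GS)/R = (6.23 − 1.7) / 43.3 = 0.105 mA.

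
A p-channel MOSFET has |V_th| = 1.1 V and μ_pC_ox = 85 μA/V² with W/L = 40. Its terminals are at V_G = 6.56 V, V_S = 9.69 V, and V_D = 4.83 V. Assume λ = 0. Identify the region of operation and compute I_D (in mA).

V_SG = V_S − V_G = 9.69 − 6.56 = 3.13 V; V_SD = V_S − V_D = 9.69 − 4.83 = 4.86 V.
k_p = μ_pC_ox · (W/L) = 3.4 mA/V².
V_ov = V_SG − |V_th| = 3.13 − 1.1 = 2.03 V.
Since V_SD = 4.86 V ≥ V_ov = 2.03 V, the device is in saturation.
I_D = ½ k_p V_ov² = 0.5 × 3.4 × 2.03² = 7.01 mA.

Saturation; I_D = 7.01 mA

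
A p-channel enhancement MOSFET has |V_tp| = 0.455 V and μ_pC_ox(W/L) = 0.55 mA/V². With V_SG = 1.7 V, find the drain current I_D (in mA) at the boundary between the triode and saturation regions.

At the boundary V_SD = V_ov = V_SG − |V_tp| = 1.7 − 0.455 = 1.24 V.
I_D = ½ k_p V_ov² = 0.5 × 0.55 × 1.24² = 0.426 mA.

I_D = 0.426 mA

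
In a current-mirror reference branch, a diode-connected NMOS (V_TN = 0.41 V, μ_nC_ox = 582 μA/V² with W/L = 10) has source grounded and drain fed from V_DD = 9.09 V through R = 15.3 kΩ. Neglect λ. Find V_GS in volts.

With gate tied to drain, V_GS = V_DS ≥ V_GS − V_TN, so the device is in saturation.
k_n = μ_nC_ox · (W/L) = 5.82 mA/V².
KCL at the drain: ½ k_n (V_GS − V_TN)² = (V_DD − V_GS)/R.
Let x = V_GS − 0.41. Then 44.5 x² + x − 8.68 = 0, giving x = 0.43 V (positive root), so V_GS = 0.84 V.
I_D = (V_DD − V_GS)/R = (9.09 − 0.84) / 15.3 = 0.539 mA.

V_GS = 0.840 V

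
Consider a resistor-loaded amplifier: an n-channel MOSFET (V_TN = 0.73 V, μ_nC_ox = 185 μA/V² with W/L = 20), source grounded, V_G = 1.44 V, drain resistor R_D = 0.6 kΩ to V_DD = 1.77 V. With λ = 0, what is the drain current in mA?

I_D = 0.933 mA

V_GS = V_G = 1.44 V, so V_ov = 1.44 − 0.73 = 0.71 V.
k_n = μ_nC_ox · (W/L) = 3.7 mA/V².
Assume saturation: I_D = ½ k_n V_ov² = 0.5 × 3.7 × 0.71² = 0.933 mA, giving V_DS = V_DD − I_D R_D = 1.77 − 0.933 × 0.6 = 1.21 V.
V_DS = 1.21 V ≥ V_ov = 0.71 V, confirming saturation.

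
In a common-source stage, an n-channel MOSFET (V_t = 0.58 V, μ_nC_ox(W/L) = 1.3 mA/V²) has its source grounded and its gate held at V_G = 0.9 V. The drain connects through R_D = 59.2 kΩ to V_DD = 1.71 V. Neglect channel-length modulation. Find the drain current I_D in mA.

V_GS = V_G = 0.9 V, so V_ov = 0.9 − 0.58 = 0.32 V.
Assume saturation: I_D = ½ k_n V_ov² = 0.5 × 1.3 × 0.32² = 0.0666 mA, giving V_DS = V_DD − I_D R_D = 1.71 − 0.0666 × 59.2 = -2.23 V.
But -2.23 V < V_ov = 0.32 V, so the device is actually in triode.
In triode I_D = k_n[V_ov V_DS − ½ V_DS²] and I_D = (V_DD − V_DS)/R_D. Equating: 38.5 V_DS² − 25.63 V_DS + 1.71 = 0, giving V_DS = 0.0752 V (the root below V_ov).
I_D = (1.71 − 0.0752) / 59.2 = 0.0276 mA.

I_D = 0.0276 mA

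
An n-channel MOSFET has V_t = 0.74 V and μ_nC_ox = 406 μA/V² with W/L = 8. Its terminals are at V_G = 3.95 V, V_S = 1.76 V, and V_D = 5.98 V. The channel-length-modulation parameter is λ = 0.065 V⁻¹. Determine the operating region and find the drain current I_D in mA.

V_GS = V_G − V_S = 3.95 − 1.76 = 2.19 V; V_DS = V_D − V_S = 5.98 − 1.76 = 4.22 V.
k_n = μ_nC_ox · (W/L) = 3.248 mA/V².
V_ov = V_GS − V_t = 2.19 − 0.74 = 1.45 V.
Since V_DS = 4.22 V ≥ V_ov = 1.45 V, the device is in saturation.
I_D = ½ k_n V_ov² (1 + λ V_DS) = 0.5 × 3.248 × 1.45² × (1 + 0.065 × 4.22) = 4.35 mA.

Saturation; I_D = 4.35 mA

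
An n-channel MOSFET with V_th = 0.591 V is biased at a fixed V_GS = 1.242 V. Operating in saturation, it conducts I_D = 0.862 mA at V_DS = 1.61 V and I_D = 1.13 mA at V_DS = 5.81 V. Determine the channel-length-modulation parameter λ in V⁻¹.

With V_GS fixed, I_D ∝ (1 + λ V_DS) in saturation, so I_D2/I_D1 = (1 + λ V_DS2)/(1 + λ V_DS1).
1.13/0.862 = 1.311 = (1 + 5.81 λ)/(1 + 1.61 λ).
Solving: λ (I_D1 V_DS2 − I_D2 V_DS1) = I_D2 − I_D1, so λ = (1.13 − 0.862) / (0.862 × 5.81 − 1.13 × 1.61) = 0.268 / 3.19 = 0.084 V⁻¹.

λ = 0.0840 V⁻¹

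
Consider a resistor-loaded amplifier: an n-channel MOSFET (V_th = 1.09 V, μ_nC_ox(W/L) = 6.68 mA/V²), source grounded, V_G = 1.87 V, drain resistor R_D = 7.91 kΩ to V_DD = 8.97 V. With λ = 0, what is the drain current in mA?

I_D = 1.10 mA

V_GS = V_G = 1.87 V, so V_ov = 1.87 − 1.09 = 0.78 V.
Assume saturation: I_D = ½ k_n V_ov² = 0.5 × 6.68 × 0.78² = 2.03 mA, giving V_DS = V_DD − I_D R_D = 8.97 − 2.03 × 7.91 = -7.1 V.
But -7.1 V < V_ov = 0.78 V, so the device is actually in triode.
In triode I_D = k_n[V_ov V_DS − ½ V_DS²] and I_D = (V_DD − V_DS)/R_D. Equating: 26.4 V_DS² − 42.21 V_DS + 8.97 = 0, giving V_DS = 0.252 V (the root below V_ov).
I_D = (8.97 − 0.252) / 7.91 = 1.1 mA.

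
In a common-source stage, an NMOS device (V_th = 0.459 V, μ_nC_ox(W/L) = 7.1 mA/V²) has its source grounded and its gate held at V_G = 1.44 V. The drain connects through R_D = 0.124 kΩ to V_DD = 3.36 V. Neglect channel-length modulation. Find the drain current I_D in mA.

V_GS = V_G = 1.44 V, so V_ov = 1.44 − 0.459 = 0.981 V.
Assume saturation: I_D = ½ k_n V_ov² = 0.5 × 7.1 × 0.981² = 3.42 mA, giving V_DS = V_DD − I_D R_D = 3.36 − 3.42 × 0.124 = 2.94 V.
V_DS = 2.94 V ≥ V_ov = 0.981 V, confirming saturation.

I_D = 3.42 mA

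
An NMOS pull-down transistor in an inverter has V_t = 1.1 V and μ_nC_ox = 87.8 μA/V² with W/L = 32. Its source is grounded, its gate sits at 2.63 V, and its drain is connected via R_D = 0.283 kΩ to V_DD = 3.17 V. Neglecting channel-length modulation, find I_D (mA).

I_D = 3.29 mA

V_GS = V_G = 2.63 V, so V_ov = 2.63 − 1.1 = 1.53 V.
k_n = μ_nC_ox · (W/L) = 2.81 mA/V².
Assume saturation: I_D = ½ k_n V_ov² = 0.5 × 2.81 × 1.53² = 3.29 mA, giving V_DS = V_DD − I_D R_D = 3.17 − 3.29 × 0.283 = 2.24 V.
V_DS = 2.24 V ≥ V_ov = 1.53 V, confirming saturation.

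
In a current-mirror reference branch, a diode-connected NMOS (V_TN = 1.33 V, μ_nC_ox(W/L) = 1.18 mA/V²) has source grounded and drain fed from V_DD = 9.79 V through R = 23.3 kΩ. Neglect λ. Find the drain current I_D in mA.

With gate tied to drain, V_GS = V_DS ≥ V_GS − V_TN, so the device is in saturation.
KCL at the drain: ½ k_n (V_GS − V_TN)² = (V_DD − V_GS)/R.
Let x = V_GS − 1.33. Then 13.7 x² + x − 8.46 = 0, giving x = 0.749 V (positive root), so V_GS = 2.08 V.
I_D = (V_DD − V_GS)/R = (9.79 − 2.08) / 23.3 = 0.331 mA.

I_D = 0.331 mA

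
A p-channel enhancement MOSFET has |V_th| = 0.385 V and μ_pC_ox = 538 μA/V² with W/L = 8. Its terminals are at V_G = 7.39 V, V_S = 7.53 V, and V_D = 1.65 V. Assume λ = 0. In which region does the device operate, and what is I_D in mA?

V_SG = V_S − V_G = 7.53 − 7.39 = 0.14 V; V_SD = V_S − V_D = 7.53 − 1.65 = 5.88 V.
V_SG = 0.14 V < |V_th| = 0.385 V, so the transistor is in cutoff.

Cutoff; I_D = 0 mA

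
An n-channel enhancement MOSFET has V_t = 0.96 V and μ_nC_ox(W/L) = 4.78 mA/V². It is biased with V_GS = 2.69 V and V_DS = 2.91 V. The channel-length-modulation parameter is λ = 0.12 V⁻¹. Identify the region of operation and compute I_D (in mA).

Saturation; I_D = 9.65 mA

V_ov = V_GS − V_t = 2.69 − 0.96 = 1.73 V.
Since V_DS = 2.91 V ≥ V_ov = 1.73 V, the device is in saturation.
I_D = ½ k_n V_ov² (1 + λ V_DS) = 0.5 × 4.78 × 1.73² × (1 + 0.12 × 2.91) = 9.65 mA.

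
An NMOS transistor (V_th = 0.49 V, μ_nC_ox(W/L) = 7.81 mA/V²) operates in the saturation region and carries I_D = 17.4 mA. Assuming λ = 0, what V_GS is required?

V_GS = 2.60 V

In saturation I_D = ½ k_n (V_GS − V_th)², so V_GS − V_th = √(2 I_D / k_n) = √(2 × 17.4 / 7.81) = 2.11 V.
V_GS = 0.49 + 2.11 = 2.6 V.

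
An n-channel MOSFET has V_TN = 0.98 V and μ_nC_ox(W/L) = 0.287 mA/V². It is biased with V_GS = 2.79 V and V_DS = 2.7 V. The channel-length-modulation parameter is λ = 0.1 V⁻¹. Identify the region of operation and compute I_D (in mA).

V_ov = V_GS − V_TN = 2.79 − 0.98 = 1.81 V.
Since V_DS = 2.7 V ≥ V_ov = 1.81 V, the device is in saturation.
I_D = ½ k_n V_ov² (1 + λ V_DS) = 0.5 × 0.287 × 1.81² × (1 + 0.1 × 2.7) = 0.597 mA.

Saturation; I_D = 0.597 mA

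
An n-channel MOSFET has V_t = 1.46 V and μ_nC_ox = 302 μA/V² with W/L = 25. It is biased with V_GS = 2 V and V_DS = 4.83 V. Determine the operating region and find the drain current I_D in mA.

Saturation; I_D = 1.10 mA

k_n = μ_nC_ox · (W/L) = 7.55 mA/V².
V_ov = V_GS − V_t = 2 − 1.46 = 0.54 V.
Since V_DS = 4.83 V ≥ V_ov = 0.54 V, the device is in saturation.
I_D = ½ k_n V_ov² = 0.5 × 7.55 × 0.54² = 1.1 mA.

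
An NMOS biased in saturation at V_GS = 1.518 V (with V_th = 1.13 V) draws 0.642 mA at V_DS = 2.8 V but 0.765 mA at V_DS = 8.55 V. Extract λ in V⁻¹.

With V_GS fixed, I_D ∝ (1 + λ V_DS) in saturation, so I_D2/I_D1 = (1 + λ V_DS2)/(1 + λ V_DS1).
0.765/0.642 = 1.192 = (1 + 8.55 λ)/(1 + 2.8 λ).
Solving: λ (I_D1 V_DS2 − I_D2 V_DS1) = I_D2 − I_D1, so λ = (0.765 − 0.642) / (0.642 × 8.55 − 0.765 × 2.8) = 0.123 / 3.35 = 0.0367 V⁻¹.

λ = 0.0367 V⁻¹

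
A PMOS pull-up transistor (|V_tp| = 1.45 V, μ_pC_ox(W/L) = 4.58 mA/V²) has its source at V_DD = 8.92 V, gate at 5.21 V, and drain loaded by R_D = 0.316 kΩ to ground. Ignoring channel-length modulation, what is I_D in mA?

I_D = 11.7 mA

V_SG = V_DD − V_G = 8.92 − 5.21 = 3.71 V, so V_ov = 3.71 − 1.45 = 2.26 V.
Assume saturation: I_D = ½ k_p V_ov² = 0.5 × 4.58 × 2.26² = 11.7 mA, giving V_SD = V_DD − I_D R_D = 8.92 − 11.7 × 0.316 = 5.22 V.
V_SD = 5.22 V ≥ V_ov = 2.26 V, confirming saturation.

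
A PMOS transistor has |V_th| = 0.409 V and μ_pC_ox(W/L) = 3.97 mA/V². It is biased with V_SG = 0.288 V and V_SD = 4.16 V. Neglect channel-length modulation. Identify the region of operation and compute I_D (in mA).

V_SG = 0.288 V < |V_th| = 0.409 V, so the transistor is in cutoff.

Cutoff; I_D = 0 mA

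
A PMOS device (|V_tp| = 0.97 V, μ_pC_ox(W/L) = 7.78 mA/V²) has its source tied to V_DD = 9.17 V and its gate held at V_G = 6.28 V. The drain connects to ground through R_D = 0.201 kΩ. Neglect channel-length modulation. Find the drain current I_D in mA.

I_D = 14.3 mA

V_SG = V_DD − V_G = 9.17 − 6.28 = 2.89 V, so V_ov = 2.89 − 0.97 = 1.92 V.
Assume saturation: I_D = ½ k_p V_ov² = 0.5 × 7.78 × 1.92² = 14.3 mA, giving V_SD = V_DD − I_D R_D = 9.17 − 14.3 × 0.201 = 6.29 V.
V_SD = 6.29 V ≥ V_ov = 1.92 V, confirming saturation.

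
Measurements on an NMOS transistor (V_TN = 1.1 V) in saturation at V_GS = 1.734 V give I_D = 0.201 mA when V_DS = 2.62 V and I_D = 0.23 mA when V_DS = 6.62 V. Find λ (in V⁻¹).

With V_GS fixed, I_D ∝ (1 + λ V_DS) in saturation, so I_D2/I_D1 = (1 + λ V_DS2)/(1 + λ V_DS1).
0.23/0.201 = 1.144 = (1 + 6.62 λ)/(1 + 2.62 λ).
Solving: λ (I_D1 V_DS2 − I_D2 V_DS1) = I_D2 − I_D1, so λ = (0.23 − 0.201) / (0.201 × 6.62 − 0.23 × 2.62) = 0.029 / 0.728 = 0.0398 V⁻¹.

λ = 0.0398 V⁻¹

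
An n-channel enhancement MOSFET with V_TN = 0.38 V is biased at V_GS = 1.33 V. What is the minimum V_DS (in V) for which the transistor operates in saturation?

The boundary between triode and saturation is V_DS = V_GS − V_TN = V_ov.
V_ov = 1.33 − 0.38 = 0.95 V.

V_DS,sat = 0.950 V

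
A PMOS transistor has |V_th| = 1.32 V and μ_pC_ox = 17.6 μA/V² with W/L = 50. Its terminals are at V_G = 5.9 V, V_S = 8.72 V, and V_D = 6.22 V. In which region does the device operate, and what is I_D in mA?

Saturation; I_D = 0.990 mA

V_SG = V_S − V_G = 8.72 − 5.9 = 2.82 V; V_SD = V_S − V_D = 8.72 − 6.22 = 2.5 V.
k_p = μ_pC_ox · (W/L) = 0.88 mA/V².
V_ov = V_SG − |V_th| = 2.82 − 1.32 = 1.5 V.
Since V_SD = 2.5 V ≥ V_ov = 1.5 V, the device is in saturation.
I_D = ½ k_p V_ov² = 0.5 × 0.88 × 1.5² = 0.99 mA.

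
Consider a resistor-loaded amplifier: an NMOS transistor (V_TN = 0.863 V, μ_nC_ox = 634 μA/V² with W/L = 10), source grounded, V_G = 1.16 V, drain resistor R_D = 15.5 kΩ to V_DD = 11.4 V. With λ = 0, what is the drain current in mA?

V_GS = V_G = 1.16 V, so V_ov = 1.16 − 0.863 = 0.297 V.
k_n = μ_nC_ox · (W/L) = 6.34 mA/V².
Assume saturation: I_D = ½ k_n V_ov² = 0.5 × 6.34 × 0.297² = 0.28 mA, giving V_DS = V_DD − I_D R_D = 11.4 − 0.28 × 15.5 = 7.07 V.
V_DS = 7.07 V ≥ V_ov = 0.297 V, confirming saturation.

I_D = 0.280 mA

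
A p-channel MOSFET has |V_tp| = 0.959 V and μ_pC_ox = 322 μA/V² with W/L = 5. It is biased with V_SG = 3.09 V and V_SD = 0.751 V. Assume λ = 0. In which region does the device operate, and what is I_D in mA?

k_p = μ_pC_ox · (W/L) = 1.61 mA/V².
V_ov = V_SG − |V_tp| = 3.09 − 0.959 = 2.13 V.
Since V_SD = 0.751 V < V_ov = 2.13 V, the device is in the triode region.
I_D = k_p [V_ov · V_SD − ½ V_SD²] = 1.61 × [2.13 × 0.751 − 0.5 × 0.751²] = 2.12 mA.

Triode; I_D = 2.12 mA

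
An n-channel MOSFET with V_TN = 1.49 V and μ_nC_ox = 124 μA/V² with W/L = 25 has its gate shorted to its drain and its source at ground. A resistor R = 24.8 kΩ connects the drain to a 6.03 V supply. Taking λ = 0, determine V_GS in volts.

With gate tied to drain, V_GS = V_DS ≥ V_GS − V_TN, so the device is in saturation.
k_n = μ_nC_ox · (W/L) = 3.1 mA/V².
KCL at the drain: ½ k_n (V_GS − V_TN)² = (V_DD − V_GS)/R.
Let x = V_GS − 1.49. Then 38.4 x² + x − 4.54 = 0, giving x = 0.331 V (positive root), so V_GS = 1.82 V.
I_D = (V_DD − V_GS)/R = (6.03 − 1.82) / 24.8 = 0.17 mA.

V_GS = 1.82 V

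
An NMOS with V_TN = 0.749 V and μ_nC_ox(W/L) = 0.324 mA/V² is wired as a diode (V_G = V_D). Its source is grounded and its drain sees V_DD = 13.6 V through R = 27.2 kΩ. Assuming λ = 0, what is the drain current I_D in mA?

With gate tied to drain, V_GS = V_DS ≥ V_GS − V_TN, so the device is in saturation.
KCL at the drain: ½ k_n (V_GS − V_TN)² = (V_DD − V_GS)/R.
Let x = V_GS − 0.749. Then 4.41 x² + x − 12.85 = 0, giving x = 1.6 V (positive root), so V_GS = 2.35 V.
I_D = (V_DD − V_GS)/R = (13.6 − 2.35) / 27.2 = 0.414 mA.

I_D = 0.414 mA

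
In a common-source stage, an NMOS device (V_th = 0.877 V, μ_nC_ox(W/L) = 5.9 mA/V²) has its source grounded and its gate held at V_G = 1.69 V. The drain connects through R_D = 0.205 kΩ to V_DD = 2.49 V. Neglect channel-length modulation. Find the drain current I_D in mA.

I_D = 1.95 mA

V_GS = V_G = 1.69 V, so V_ov = 1.69 − 0.877 = 0.813 V.
Assume saturation: I_D = ½ k_n V_ov² = 0.5 × 5.9 × 0.813² = 1.95 mA, giving V_DS = V_DD − I_D R_D = 2.49 − 1.95 × 0.205 = 2.09 V.
V_DS = 2.09 V ≥ V_ov = 0.813 V, confirming saturation.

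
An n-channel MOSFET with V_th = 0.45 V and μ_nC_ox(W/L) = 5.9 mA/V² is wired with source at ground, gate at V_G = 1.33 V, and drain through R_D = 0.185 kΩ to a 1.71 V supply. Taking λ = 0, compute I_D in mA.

V_GS = V_G = 1.33 V, so V_ov = 1.33 − 0.45 = 0.88 V.
Assume saturation: I_D = ½ k_n V_ov² = 0.5 × 5.9 × 0.88² = 2.28 mA, giving V_DS = V_DD − I_D R_D = 1.71 − 2.28 × 0.185 = 1.29 V.
V_DS = 1.29 V ≥ V_ov = 0.88 V, confirming saturation.

I_D = 2.28 mA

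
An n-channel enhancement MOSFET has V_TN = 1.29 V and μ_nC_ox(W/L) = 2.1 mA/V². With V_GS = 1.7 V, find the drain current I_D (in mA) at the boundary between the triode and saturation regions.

At the boundary V_DS = V_ov = V_GS − V_TN = 1.7 − 1.29 = 0.41 V.
I_D = ½ k_n V_ov² = 0.5 × 2.1 × 0.41² = 0.177 mA.

I_D = 0.177 mA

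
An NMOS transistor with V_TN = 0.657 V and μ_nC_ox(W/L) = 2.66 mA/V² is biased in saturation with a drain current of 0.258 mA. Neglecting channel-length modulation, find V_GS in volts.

In saturation I_D = ½ k_n (V_GS − V_TN)², so V_GS − V_TN = √(2 I_D / k_n) = √(2 × 0.258 / 2.66) = 0.44 V.
V_GS = 0.657 + 0.44 = 1.1 V.

V_GS = 1.10 V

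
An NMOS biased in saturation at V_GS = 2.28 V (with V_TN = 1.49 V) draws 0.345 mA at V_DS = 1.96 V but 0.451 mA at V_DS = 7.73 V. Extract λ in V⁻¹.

With V_GS fixed, I_D ∝ (1 + λ V_DS) in saturation, so I_D2/I_D1 = (1 + λ V_DS2)/(1 + λ V_DS1).
0.451/0.345 = 1.307 = (1 + 7.73 λ)/(1 + 1.96 λ).
Solving: λ (I_D1 V_DS2 − I_D2 V_DS1) = I_D2 − I_D1, so λ = (0.451 − 0.345) / (0.345 × 7.73 − 0.451 × 1.96) = 0.106 / 1.78 = 0.0595 V⁻¹.

λ = 0.0595 V⁻¹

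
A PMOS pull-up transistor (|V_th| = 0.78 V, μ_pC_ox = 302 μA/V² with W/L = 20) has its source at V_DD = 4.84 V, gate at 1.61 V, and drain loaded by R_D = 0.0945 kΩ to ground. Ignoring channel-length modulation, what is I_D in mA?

V_SG = V_DD − V_G = 4.84 − 1.61 = 3.23 V, so V_ov = 3.23 − 0.78 = 2.45 V.
k_p = μ_pC_ox · (W/L) = 6.04 mA/V².
Assume saturation: I_D = ½ k_p V_ov² = 0.5 × 6.04 × 2.45² = 18.1 mA, giving V_SD = V_DD − I_D R_D = 4.84 − 18.1 × 0.0945 = 3.13 V.
V_SD = 3.13 V ≥ V_ov = 2.45 V, confirming saturation.

I_D = 18.1 mA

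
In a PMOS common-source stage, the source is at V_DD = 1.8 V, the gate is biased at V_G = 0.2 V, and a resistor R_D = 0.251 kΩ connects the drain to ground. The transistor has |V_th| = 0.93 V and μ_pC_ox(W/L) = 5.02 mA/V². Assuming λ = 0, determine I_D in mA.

I_D = 1.13 mA

V_SG = V_DD − V_G = 1.8 − 0.2 = 1.6 V, so V_ov = 1.6 − 0.93 = 0.67 V.
Assume saturation: I_D = ½ k_p V_ov² = 0.5 × 5.02 × 0.67² = 1.13 mA, giving V_SD = V_DD − I_D R_D = 1.8 − 1.13 × 0.251 = 1.52 V.
V_SD = 1.52 V ≥ V_ov = 0.67 V, confirming saturation.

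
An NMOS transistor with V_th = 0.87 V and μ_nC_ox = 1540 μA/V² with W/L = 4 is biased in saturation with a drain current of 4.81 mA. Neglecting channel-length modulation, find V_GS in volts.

V_GS = 2.12 V

k_n = μ_nC_ox · (W/L) = 6.16 mA/V².
In saturation I_D = ½ k_n (V_GS − V_th)², so V_GS − V_th = √(2 I_D / k_n) = √(2 × 4.81 / 6.16) = 1.25 V.
V_GS = 0.87 + 1.25 = 2.12 V.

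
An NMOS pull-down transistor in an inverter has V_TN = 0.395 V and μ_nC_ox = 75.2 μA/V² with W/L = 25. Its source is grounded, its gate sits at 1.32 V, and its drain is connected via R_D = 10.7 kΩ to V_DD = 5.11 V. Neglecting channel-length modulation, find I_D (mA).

I_D = 0.449 mA

V_GS = V_G = 1.32 V, so V_ov = 1.32 − 0.395 = 0.925 V.
k_n = μ_nC_ox · (W/L) = 1.88 mA/V².
Assume saturation: I_D = ½ k_n V_ov² = 0.5 × 1.88 × 0.925² = 0.804 mA, giving V_DS = V_DD − I_D R_D = 5.11 − 0.804 × 10.7 = -3.5 V.
But -3.5 V < V_ov = 0.925 V, so the device is actually in triode.
In triode I_D = k_n[V_ov V_DS − ½ V_DS²] and I_D = (V_DD − V_DS)/R_D. Equating: 10.1 V_DS² − 19.61 V_DS + 5.11 = 0, giving V_DS = 0.31 V (the root below V_ov).
I_D = (5.11 − 0.31) / 10.7 = 0.449 mA.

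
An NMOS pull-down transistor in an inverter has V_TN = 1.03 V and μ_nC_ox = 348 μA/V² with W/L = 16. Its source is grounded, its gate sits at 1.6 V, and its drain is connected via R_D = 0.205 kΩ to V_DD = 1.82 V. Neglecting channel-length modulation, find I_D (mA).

V_GS = V_G = 1.6 V, so V_ov = 1.6 − 1.03 = 0.57 V.
k_n = μ_nC_ox · (W/L) = 5.568 mA/V².
Assume saturation: I_D = ½ k_n V_ov² = 0.5 × 5.568 × 0.57² = 0.905 mA, giving V_DS = V_DD − I_D R_D = 1.82 − 0.905 × 0.205 = 1.63 V.
V_DS = 1.63 V ≥ V_ov = 0.57 V, confirming saturation.

I_D = 0.905 mA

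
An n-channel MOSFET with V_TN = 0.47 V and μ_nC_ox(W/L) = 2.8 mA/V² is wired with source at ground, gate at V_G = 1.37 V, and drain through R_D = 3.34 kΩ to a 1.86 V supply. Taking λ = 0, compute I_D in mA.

I_D = 0.490 mA

V_GS = V_G = 1.37 V, so V_ov = 1.37 − 0.47 = 0.9 V.
Assume saturation: I_D = ½ k_n V_ov² = 0.5 × 2.8 × 0.9² = 1.13 mA, giving V_DS = V_DD − I_D R_D = 1.86 − 1.13 × 3.34 = -1.93 V.
But -1.93 V < V_ov = 0.9 V, so the device is actually in triode.
In triode I_D = k_n[V_ov V_DS − ½ V_DS²] and I_D = (V_DD − V_DS)/R_D. Equating: 4.68 V_DS² − 9.417 V_DS + 1.86 = 0, giving V_DS = 0.222 V (the root below V_ov).
I_D = (1.86 − 0.222) / 3.34 = 0.49 mA.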